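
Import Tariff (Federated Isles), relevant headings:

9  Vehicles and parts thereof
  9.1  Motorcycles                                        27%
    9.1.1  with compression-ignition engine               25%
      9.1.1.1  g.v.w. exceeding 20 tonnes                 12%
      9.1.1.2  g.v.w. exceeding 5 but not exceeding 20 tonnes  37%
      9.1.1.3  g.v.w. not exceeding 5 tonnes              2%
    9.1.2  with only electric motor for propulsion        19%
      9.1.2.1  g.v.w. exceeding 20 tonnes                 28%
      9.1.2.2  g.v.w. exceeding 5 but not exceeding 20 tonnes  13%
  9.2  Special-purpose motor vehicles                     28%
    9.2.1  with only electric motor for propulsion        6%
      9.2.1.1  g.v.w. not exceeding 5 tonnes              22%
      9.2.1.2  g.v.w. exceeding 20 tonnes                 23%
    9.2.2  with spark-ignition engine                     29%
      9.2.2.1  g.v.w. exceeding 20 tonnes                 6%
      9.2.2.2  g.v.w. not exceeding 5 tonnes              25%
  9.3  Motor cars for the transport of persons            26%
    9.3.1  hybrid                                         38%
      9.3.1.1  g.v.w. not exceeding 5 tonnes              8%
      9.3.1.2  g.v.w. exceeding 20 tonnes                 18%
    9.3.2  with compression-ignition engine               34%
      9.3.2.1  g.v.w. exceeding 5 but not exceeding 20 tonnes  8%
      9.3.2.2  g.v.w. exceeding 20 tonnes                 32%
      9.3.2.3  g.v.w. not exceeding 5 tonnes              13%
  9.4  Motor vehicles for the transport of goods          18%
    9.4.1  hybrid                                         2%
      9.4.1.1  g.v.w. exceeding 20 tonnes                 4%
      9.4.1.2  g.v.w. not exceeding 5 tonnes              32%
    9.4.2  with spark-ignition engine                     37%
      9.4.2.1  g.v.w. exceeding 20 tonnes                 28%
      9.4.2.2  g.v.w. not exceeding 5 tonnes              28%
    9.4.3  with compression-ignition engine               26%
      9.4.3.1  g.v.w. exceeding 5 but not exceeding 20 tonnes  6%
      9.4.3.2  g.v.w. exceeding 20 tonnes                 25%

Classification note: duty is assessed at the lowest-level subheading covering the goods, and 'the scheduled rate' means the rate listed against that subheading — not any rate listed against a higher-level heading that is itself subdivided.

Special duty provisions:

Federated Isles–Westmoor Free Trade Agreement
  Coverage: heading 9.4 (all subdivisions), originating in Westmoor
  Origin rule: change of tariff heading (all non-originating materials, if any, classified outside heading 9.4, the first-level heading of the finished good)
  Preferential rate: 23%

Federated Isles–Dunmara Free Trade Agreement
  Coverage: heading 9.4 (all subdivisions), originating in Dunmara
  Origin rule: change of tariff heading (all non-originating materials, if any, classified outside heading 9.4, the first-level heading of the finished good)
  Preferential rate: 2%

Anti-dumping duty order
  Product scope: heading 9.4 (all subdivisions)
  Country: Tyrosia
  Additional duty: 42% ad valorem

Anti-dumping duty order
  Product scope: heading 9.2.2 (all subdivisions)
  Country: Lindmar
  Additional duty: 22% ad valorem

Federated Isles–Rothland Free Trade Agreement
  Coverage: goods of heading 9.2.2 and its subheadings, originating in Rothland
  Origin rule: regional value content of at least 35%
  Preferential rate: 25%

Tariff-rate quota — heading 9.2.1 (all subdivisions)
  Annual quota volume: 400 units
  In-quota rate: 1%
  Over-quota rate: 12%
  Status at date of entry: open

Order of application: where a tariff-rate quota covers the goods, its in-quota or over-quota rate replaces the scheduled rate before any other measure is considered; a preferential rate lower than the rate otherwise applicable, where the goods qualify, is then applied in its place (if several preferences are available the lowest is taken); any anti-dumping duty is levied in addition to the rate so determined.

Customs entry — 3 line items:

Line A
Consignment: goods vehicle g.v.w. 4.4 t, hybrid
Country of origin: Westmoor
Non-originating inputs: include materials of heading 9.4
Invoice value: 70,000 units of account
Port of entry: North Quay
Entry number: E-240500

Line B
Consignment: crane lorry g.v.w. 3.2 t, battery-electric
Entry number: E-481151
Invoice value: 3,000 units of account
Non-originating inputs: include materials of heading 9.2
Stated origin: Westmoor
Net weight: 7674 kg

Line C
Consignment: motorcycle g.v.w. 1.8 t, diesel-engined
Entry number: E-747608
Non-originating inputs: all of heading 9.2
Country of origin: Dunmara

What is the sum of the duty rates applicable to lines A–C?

35%

Line A: goods vehicle → 9.4; hybrid → 9.4.1; g.v.w. 4.4 t → 9.4.1.2. Scheduled 32%. Westmoor agreement on 9.4: CTH not met. → 32%.
Line B: crane lorry → 9.2; battery-electric → 9.2.1; g.v.w. 3.2 t → 9.2.1.1. Scheduled 22%. quota on 9.2.1 open → in-quota 1%; Westmoor agreement on 9.4: 9.2.1.1 not covered. → 1%.
Line C: motorcycle → 9.1; diesel-engined → 9.1.1; g.v.w. 1.8 t → 9.1.1.3. Scheduled 2%. Dunmara agreement on 9.4: 9.1.1.3 not covered. → 2%.
Sum: 32% + 1% + 2% = 35%.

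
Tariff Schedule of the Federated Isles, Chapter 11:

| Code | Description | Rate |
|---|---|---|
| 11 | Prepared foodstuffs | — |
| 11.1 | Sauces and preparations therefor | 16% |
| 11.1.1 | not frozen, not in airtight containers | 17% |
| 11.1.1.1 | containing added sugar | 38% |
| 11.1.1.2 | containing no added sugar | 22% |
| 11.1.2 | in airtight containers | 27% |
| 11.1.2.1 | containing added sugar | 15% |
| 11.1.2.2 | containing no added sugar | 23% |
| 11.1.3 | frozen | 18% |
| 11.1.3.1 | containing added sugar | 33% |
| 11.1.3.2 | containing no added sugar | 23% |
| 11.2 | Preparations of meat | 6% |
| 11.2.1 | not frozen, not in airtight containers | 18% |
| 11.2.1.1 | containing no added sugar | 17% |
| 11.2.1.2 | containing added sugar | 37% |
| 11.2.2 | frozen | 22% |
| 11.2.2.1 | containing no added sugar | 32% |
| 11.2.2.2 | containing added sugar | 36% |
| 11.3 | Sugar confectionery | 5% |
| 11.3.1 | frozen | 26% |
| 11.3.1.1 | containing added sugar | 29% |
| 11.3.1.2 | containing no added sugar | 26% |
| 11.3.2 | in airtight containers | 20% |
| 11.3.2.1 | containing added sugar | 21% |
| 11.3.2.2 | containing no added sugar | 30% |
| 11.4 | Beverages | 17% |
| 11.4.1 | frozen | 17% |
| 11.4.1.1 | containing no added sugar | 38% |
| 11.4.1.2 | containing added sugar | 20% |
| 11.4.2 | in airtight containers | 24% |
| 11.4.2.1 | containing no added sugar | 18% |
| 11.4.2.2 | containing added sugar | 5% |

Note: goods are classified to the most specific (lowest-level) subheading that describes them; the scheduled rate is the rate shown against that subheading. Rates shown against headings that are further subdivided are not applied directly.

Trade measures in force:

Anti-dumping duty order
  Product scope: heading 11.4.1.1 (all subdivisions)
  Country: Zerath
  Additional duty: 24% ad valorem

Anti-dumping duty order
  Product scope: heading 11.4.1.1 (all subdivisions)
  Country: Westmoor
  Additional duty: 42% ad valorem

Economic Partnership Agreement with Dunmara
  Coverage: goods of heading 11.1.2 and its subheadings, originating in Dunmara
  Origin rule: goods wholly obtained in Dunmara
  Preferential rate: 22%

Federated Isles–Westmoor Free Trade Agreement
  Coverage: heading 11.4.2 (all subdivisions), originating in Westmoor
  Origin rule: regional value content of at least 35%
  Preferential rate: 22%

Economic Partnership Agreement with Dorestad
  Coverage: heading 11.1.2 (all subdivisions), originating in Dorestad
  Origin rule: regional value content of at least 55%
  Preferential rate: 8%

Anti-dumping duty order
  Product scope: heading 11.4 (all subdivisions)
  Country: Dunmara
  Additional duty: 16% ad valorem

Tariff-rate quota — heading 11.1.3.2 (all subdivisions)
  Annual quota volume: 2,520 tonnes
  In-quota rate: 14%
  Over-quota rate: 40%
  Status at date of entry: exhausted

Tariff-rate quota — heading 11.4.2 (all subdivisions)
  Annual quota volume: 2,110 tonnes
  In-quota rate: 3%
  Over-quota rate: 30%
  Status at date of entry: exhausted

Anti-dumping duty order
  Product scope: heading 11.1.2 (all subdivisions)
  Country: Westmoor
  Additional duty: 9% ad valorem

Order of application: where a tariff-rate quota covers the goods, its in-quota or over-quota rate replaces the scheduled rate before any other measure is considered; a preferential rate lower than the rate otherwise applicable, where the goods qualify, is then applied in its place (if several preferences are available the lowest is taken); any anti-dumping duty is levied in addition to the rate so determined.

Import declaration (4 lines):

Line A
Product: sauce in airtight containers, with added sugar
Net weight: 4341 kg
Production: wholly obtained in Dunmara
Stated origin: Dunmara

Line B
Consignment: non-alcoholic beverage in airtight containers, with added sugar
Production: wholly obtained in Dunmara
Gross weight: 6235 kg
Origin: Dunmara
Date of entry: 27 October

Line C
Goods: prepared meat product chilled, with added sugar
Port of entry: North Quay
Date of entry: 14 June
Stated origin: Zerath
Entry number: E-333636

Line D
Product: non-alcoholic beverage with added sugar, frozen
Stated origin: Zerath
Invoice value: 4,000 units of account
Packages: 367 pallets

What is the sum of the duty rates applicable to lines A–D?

118%

Line A: sauce → 11.1; in airtight containers → 11.1.2; with added sugar → 11.1.2.1. Scheduled 15%. Dunmara agreement on 11.1.2: wholly obtained → 22% available; preference 22% not lower than 15% → no reduction. → 15%.
Line B: non-alcoholic beverage → 11.4; in airtight containers → 11.4.2; with added sugar → 11.4.2.2. Scheduled 5%. quota on 11.4.2 exhausted → over-quota 30%; Dunmara agreement on 11.1.2: 11.4.2.2 not covered; anti-dumping (Dunmara, 11.4): +16%; total 30% + 16% = 46%. → 46%.
Line C: prepared meat product → 11.2; chilled → 11.2.1; with added sugar → 11.2.1.2. Scheduled 37%. No special measure applies. → 37%.
Line D: non-alcoholic beverage → 11.4; frozen → 11.4.1; with added sugar → 11.4.1.2. Scheduled 20%. No special measure applies. → 20%.
Sum: 15% + 46% + 37% + 20% = 118%.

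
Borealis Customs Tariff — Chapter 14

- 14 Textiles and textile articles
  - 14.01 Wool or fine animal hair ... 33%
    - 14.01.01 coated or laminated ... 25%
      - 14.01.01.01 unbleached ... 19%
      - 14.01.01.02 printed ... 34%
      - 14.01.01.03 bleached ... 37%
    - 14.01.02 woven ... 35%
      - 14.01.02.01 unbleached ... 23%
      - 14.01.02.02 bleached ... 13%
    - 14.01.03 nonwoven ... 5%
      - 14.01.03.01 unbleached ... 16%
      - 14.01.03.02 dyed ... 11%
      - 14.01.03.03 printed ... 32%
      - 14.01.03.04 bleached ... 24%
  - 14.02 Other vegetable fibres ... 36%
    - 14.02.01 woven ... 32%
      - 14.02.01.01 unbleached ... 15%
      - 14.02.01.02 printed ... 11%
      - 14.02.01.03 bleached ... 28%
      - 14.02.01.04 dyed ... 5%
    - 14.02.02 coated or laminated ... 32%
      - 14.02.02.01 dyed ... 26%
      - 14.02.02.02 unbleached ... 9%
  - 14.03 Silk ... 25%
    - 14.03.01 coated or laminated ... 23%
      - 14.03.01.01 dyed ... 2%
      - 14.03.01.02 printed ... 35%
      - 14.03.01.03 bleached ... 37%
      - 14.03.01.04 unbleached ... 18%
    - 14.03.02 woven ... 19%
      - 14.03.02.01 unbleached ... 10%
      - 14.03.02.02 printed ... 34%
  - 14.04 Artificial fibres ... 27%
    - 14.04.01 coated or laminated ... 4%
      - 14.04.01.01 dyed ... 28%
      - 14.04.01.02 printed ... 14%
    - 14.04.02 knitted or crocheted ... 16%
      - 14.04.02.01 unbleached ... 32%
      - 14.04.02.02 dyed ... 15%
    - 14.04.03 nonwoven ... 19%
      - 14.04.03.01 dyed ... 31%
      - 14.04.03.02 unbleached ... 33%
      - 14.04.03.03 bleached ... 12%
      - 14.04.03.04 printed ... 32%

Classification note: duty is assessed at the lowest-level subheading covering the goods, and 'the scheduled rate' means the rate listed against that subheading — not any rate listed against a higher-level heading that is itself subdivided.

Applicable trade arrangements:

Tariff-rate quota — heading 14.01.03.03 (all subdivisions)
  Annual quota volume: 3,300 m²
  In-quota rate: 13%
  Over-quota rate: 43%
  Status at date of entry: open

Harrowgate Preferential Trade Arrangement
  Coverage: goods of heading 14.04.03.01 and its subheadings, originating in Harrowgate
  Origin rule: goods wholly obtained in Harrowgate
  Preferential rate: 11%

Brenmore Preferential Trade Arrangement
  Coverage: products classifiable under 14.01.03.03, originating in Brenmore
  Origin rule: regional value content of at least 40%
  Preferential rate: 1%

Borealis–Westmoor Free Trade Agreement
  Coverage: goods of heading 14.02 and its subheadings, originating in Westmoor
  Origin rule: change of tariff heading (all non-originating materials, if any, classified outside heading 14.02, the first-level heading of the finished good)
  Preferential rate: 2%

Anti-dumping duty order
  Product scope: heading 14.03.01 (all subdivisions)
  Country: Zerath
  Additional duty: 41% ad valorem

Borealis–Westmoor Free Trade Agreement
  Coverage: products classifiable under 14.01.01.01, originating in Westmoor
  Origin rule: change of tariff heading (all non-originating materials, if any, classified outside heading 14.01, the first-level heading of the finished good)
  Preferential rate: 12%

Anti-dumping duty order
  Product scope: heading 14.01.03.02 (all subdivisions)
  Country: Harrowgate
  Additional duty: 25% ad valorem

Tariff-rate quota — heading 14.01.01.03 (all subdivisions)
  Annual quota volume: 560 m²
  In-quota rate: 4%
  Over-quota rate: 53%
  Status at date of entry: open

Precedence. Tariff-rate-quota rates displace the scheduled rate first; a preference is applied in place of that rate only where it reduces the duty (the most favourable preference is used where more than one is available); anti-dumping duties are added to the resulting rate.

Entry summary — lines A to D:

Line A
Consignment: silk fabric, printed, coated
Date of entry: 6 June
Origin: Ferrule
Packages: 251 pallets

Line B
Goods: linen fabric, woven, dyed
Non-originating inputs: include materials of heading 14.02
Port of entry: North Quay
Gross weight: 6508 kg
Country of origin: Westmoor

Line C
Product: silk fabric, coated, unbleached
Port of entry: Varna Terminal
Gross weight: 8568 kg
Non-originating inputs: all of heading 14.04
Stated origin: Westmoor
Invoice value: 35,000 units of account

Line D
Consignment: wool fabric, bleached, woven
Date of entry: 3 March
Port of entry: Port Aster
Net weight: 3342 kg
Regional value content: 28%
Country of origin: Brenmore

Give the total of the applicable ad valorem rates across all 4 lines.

Line A: silk → 14.03; coated → 14.03.01; printed → 14.03.01.02. Scheduled 35%. No special measure applies. → 35%.
Line B: linen → 14.02; woven → 14.02.01; dyed → 14.02.01.04. Scheduled 5%. Westmoor agreement on 14.02: CTH not met; Westmoor agreement on 14.01.01.01: 14.02.01.04 not covered. → 5%.
Line C: silk → 14.03; coated → 14.03.01; unbleached → 14.03.01.04. Scheduled 18%. Westmoor agreement on 14.02: 14.03.01.04 not covered; Westmoor agreement on 14.01.01.01: 14.03.01.04 not covered. → 18%.
Line D: wool → 14.01; woven → 14.01.02; bleached → 14.01.02.02. Scheduled 13%. Brenmore agreement on 14.01.03.03: 14.01.02.02 not covered. → 13%.
Sum: 35% + 5% + 18% + 13% = 71%.

71%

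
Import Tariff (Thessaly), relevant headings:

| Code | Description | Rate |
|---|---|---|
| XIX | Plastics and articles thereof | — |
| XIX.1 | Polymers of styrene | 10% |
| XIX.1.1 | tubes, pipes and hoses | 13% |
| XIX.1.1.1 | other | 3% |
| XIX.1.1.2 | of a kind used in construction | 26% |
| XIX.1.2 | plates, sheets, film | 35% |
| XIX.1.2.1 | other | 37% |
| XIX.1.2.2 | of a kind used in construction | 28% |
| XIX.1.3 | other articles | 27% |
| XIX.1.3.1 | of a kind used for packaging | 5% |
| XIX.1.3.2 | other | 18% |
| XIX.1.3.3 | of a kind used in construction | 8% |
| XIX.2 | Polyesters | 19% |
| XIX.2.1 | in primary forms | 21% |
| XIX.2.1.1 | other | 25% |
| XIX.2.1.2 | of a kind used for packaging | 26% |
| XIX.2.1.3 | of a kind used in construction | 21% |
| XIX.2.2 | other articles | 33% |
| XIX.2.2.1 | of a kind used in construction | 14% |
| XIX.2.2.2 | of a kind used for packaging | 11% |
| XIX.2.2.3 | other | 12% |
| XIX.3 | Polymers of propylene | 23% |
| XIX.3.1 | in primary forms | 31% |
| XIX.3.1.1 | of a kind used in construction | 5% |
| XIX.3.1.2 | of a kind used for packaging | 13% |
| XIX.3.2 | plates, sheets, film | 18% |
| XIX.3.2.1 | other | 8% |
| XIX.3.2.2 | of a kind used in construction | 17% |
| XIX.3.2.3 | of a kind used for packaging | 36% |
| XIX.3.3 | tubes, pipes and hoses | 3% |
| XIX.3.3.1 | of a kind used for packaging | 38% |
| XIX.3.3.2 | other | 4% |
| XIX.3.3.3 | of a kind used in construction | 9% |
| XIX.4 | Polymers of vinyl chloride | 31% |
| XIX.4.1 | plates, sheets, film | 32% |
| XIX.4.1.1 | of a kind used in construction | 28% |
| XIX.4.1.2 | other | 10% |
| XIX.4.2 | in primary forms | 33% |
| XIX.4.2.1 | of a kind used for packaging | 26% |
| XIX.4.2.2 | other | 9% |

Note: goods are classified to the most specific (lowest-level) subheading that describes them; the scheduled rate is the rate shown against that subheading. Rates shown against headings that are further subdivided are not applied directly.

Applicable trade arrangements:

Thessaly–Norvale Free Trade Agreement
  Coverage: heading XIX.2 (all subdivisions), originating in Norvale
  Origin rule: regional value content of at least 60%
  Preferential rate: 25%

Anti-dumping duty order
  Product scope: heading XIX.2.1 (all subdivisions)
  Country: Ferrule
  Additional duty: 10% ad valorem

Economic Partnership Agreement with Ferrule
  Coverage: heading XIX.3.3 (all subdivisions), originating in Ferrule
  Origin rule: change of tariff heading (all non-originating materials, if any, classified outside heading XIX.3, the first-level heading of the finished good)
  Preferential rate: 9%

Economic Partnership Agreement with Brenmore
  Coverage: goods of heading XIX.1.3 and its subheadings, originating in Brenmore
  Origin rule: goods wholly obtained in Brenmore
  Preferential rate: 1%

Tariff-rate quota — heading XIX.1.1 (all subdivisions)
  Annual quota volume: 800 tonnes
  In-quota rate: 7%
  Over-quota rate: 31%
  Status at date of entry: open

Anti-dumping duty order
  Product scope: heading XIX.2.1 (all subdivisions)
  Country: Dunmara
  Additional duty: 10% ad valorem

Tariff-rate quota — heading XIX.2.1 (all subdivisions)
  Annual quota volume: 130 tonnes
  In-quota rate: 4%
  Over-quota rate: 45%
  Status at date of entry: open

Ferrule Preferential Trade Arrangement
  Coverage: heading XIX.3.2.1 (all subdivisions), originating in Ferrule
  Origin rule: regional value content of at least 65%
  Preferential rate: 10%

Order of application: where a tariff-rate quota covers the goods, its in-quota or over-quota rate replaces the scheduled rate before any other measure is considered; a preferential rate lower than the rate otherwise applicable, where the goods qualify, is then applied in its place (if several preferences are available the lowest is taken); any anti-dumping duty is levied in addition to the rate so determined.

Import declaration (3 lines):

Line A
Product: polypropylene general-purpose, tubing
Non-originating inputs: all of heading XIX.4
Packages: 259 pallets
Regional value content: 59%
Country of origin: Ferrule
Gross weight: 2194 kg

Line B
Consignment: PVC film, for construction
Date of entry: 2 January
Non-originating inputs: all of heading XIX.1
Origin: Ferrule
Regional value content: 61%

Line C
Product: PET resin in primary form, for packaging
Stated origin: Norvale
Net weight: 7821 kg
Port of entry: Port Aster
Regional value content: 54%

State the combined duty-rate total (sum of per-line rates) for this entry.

36%

Line A: polypropylene → XIX.3; tubing → XIX.3.3; general-purpose → XIX.3.3.2. Scheduled 4%. Ferrule agreement on XIX.3.3: CTH met → 9% available; Ferrule agreement on XIX.3.2.1: XIX.3.3.2 not covered; preference 9% not lower than 4% → no reduction. → 4%.
Line B: PVC → XIX.4; film → XIX.4.1; for construction → XIX.4.1.1. Scheduled 28%. Ferrule agreement on XIX.3.3: XIX.4.1.1 not covered; Ferrule agreement on XIX.3.2.1: XIX.4.1.1 not covered. → 28%.
Line C: PET → XIX.2; resin in primary form → XIX.2.1; for packaging → XIX.2.1.2. Scheduled 26%. quota on XIX.2.1 open → in-quota 4%; Norvale agreement on XIX.2: RVC < 60%. → 4%.
Sum: 4% + 28% + 4% = 36%.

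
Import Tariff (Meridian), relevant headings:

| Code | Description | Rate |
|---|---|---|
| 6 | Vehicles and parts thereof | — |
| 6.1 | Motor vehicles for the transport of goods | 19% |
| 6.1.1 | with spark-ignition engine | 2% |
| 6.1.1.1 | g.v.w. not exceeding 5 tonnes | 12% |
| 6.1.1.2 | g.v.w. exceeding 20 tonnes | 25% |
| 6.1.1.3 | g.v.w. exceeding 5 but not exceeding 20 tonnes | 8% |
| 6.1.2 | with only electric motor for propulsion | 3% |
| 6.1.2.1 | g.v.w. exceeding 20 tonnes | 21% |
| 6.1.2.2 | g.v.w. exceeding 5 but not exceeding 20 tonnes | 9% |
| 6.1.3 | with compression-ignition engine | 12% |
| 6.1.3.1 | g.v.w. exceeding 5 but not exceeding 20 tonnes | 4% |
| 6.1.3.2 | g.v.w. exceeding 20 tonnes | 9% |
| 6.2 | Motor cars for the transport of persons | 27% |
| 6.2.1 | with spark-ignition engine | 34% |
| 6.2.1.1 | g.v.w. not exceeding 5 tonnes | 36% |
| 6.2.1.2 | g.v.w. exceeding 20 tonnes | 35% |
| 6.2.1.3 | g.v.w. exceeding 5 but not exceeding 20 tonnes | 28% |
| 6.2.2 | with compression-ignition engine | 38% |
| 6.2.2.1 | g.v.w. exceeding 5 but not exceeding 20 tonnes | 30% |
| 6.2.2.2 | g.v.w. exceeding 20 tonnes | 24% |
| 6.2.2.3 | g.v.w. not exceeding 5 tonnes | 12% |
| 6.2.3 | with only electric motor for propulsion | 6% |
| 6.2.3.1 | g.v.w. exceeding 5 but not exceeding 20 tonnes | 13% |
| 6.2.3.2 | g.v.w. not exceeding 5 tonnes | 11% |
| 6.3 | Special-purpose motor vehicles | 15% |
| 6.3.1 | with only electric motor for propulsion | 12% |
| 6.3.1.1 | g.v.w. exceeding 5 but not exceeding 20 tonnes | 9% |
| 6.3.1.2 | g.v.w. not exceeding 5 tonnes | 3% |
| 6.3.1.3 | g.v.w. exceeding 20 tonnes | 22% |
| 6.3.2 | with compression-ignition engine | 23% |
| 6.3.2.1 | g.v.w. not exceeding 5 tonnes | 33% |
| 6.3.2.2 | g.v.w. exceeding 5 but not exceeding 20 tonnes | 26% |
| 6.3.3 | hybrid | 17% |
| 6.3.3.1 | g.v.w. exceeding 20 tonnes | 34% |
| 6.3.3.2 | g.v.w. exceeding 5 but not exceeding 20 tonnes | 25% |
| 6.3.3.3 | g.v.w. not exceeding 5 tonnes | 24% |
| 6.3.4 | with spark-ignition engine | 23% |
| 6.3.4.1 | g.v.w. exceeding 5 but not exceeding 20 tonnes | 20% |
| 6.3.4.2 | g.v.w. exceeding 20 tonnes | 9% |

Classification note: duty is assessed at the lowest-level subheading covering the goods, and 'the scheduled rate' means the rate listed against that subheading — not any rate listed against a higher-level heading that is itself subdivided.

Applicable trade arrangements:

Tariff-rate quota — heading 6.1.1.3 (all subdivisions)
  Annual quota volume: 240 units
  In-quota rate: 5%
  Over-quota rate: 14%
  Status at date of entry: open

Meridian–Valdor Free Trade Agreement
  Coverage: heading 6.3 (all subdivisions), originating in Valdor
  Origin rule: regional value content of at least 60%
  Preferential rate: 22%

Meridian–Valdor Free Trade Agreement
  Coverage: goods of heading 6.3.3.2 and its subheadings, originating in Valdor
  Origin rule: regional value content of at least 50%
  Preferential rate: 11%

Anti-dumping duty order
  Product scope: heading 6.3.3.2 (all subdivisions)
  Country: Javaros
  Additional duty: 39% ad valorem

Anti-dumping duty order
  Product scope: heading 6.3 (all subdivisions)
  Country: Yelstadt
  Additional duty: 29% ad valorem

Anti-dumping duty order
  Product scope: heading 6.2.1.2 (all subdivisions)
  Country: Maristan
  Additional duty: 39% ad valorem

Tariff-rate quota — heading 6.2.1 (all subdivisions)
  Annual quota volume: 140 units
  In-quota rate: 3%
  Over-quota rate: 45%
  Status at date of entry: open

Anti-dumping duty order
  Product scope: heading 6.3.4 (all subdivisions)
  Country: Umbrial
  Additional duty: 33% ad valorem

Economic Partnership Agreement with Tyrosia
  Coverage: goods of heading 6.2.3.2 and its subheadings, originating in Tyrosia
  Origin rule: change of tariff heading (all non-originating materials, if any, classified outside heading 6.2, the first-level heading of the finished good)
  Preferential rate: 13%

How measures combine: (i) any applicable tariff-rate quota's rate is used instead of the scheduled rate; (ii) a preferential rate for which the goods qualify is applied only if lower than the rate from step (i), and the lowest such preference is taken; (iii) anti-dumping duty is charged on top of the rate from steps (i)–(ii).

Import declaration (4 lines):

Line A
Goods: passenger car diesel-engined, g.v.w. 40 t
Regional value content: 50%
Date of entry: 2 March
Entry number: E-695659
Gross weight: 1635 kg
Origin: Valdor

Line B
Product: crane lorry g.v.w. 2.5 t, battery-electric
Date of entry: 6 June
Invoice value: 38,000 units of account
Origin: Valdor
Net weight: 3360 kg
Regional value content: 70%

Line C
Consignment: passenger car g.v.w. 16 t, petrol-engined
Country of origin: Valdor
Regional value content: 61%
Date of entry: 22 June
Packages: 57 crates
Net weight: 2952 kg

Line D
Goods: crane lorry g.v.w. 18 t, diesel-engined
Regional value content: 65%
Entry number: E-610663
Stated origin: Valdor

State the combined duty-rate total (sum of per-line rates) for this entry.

Line A: passenger car → 6.2; diesel-engined → 6.2.2; g.v.w. 40 t → 6.2.2.2. Scheduled 24%. Valdor agreement on 6.3: 6.2.2.2 not covered; Valdor agreement on 6.3.3.2: 6.2.2.2 not covered. → 24%.
Line B: crane lorry → 6.3; battery-electric → 6.3.1; g.v.w. 2.5 t → 6.3.1.2. Scheduled 3%. Valdor agreement on 6.3: RVC ≥ 60% → 22% available; Valdor agreement on 6.3.3.2: 6.3.1.2 not covered; preference 22% not lower than 3% → no reduction. → 3%.
Line C: passenger car → 6.2; petrol-engined → 6.2.1; g.v.w. 16 t → 6.2.1.3. Scheduled 28%. quota on 6.2.1 open → in-quota 3%; Valdor agreement on 6.3: 6.2.1.3 not covered; Valdor agreement on 6.3.3.2: 6.2.1.3 not covered. → 3%.
Line D: crane lorry → 6.3; diesel-engined → 6.3.2; g.v.w. 18 t → 6.3.2.2. Scheduled 26%. Valdor agreement on 6.3: RVC ≥ 60% → 22% available; Valdor agreement on 6.3.3.2: 6.3.2.2 not covered; preferential 22%. → 22%.
Sum: 24% + 3% + 3% + 22% = 52%.

52%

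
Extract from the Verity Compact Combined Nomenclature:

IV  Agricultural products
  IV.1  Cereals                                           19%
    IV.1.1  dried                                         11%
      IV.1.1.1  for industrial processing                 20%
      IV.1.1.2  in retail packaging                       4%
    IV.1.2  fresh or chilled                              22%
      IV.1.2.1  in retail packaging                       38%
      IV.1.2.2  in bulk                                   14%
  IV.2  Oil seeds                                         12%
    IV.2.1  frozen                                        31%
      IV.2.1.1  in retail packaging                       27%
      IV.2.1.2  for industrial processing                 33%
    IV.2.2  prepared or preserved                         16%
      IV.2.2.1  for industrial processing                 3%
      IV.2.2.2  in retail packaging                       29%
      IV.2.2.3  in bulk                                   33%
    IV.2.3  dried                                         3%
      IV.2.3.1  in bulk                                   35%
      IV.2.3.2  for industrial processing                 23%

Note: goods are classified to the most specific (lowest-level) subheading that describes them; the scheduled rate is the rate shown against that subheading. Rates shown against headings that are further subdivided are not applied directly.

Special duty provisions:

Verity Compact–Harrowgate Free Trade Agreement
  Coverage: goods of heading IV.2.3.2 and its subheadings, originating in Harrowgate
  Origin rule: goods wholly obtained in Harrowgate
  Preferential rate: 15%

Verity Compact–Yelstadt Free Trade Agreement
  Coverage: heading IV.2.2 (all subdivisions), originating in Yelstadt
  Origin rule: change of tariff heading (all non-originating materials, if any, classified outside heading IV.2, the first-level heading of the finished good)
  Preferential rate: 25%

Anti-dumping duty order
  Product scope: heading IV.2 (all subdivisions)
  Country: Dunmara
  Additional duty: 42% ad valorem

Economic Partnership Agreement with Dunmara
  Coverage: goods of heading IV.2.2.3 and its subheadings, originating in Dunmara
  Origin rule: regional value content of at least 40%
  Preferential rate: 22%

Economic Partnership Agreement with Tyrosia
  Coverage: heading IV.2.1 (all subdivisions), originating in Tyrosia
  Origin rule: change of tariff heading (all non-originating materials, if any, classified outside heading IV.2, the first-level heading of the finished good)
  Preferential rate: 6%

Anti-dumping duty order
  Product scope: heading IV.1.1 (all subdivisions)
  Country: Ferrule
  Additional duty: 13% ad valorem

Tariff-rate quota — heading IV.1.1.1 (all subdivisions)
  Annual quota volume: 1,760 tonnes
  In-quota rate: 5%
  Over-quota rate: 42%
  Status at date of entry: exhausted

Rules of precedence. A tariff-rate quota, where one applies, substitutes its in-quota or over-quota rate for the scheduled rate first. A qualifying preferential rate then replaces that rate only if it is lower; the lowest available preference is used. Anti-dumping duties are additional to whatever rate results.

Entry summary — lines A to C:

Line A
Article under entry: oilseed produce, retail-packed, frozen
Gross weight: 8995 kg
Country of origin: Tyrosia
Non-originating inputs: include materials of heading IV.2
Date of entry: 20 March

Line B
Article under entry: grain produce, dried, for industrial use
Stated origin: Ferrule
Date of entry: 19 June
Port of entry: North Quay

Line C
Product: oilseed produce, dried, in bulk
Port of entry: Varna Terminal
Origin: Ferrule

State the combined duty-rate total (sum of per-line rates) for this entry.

Line A: oilseed → IV.2; frozen → IV.2.1; retail-packed → IV.2.1.1. Scheduled 27%. Tyrosia agreement on IV.2.1: CTH not met. → 27%.
Line B: grain → IV.1; dried → IV.1.1; for industrial use → IV.1.1.1. Scheduled 20%. quota on IV.1.1.1 exhausted → over-quota 42%; anti-dumping (Ferrule, IV.1.1): +13%; total 42% + 13% = 55%. → 55%.
Line C: oilseed → IV.2; dried → IV.2.3; in bulk → IV.2.3.1. Scheduled 35%. No special measure applies. → 35%.
Sum: 27% + 55% + 35% = 117%.

117%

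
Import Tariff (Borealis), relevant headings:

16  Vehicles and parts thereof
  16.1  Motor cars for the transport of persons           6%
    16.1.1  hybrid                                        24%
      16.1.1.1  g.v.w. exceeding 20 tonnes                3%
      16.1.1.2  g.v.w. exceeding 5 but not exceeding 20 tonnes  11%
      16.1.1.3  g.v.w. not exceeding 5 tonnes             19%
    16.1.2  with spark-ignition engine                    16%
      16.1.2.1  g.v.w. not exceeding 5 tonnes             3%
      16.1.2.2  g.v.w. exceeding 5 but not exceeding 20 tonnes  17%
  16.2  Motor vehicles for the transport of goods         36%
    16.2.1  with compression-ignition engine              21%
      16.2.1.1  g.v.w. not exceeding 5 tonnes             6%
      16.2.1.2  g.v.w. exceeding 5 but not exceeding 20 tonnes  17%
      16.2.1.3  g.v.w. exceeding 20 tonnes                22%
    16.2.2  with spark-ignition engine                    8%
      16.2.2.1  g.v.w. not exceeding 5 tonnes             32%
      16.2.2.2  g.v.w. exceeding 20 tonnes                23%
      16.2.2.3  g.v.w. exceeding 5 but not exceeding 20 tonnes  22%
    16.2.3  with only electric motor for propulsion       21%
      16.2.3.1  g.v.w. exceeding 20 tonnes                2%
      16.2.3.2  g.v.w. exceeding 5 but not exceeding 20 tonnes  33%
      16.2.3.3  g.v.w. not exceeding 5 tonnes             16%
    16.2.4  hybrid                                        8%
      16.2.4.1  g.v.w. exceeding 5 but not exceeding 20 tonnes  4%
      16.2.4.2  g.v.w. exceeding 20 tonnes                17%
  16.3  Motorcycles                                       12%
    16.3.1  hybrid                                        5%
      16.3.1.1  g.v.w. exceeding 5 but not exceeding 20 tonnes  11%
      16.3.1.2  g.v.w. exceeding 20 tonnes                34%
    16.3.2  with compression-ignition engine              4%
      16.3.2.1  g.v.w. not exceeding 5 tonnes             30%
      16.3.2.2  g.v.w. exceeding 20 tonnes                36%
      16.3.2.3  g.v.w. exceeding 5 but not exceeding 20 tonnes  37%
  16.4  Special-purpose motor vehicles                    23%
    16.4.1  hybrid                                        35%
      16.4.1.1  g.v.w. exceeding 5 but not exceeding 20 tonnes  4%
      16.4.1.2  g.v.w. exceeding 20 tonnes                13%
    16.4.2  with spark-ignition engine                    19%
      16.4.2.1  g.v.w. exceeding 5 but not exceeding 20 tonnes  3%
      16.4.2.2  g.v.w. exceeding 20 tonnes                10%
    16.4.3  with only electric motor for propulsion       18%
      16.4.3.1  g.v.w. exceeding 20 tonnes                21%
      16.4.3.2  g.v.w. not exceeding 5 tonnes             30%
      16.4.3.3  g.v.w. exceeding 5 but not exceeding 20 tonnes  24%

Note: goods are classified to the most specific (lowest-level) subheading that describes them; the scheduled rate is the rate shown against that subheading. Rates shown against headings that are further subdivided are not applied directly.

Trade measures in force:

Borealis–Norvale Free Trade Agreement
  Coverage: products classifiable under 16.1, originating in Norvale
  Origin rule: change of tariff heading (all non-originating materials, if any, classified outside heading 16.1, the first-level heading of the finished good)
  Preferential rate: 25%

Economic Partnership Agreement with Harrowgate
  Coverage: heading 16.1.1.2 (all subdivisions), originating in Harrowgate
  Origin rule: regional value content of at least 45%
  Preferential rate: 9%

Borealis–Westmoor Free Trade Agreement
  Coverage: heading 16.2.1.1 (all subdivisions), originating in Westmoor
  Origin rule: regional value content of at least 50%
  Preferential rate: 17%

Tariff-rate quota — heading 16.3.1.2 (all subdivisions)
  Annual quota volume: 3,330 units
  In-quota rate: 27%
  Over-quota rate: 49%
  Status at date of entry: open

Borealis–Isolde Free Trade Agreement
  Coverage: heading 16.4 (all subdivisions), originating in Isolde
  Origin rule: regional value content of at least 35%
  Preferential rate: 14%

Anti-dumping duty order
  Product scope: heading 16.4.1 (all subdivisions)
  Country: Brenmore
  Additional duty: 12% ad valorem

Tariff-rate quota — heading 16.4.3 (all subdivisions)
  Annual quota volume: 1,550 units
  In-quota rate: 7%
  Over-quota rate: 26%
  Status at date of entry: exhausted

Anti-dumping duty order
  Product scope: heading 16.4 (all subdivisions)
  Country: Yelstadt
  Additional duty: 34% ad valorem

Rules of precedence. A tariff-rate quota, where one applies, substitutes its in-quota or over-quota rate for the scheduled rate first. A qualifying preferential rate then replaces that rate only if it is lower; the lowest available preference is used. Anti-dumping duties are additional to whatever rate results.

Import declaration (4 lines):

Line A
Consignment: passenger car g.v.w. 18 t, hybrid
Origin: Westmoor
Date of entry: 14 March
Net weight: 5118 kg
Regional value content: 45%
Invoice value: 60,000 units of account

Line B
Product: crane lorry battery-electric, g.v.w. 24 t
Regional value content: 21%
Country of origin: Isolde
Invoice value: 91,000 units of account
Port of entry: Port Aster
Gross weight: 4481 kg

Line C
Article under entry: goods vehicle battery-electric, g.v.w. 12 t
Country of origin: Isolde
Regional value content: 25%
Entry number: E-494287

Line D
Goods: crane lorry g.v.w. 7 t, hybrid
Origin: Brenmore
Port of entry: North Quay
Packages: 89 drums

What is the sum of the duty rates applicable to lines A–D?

86%

Line A: passenger car → 16.1; hybrid → 16.1.1; g.v.w. 18 t → 16.1.1.2. Scheduled 11%. Westmoor agreement on 16.2.1.1: 16.1.1.2 not covered. → 11%.
Line B: crane lorry → 16.4; battery-electric → 16.4.3; g.v.w. 24 t → 16.4.3.1. Scheduled 21%. quota on 16.4.3 exhausted → over-quota 26%; Isolde agreement on 16.4: RVC < 35%. → 26%.
Line C: goods vehicle → 16.2; battery-electric → 16.2.3; g.v.w. 12 t → 16.2.3.2. Scheduled 33%. Isolde agreement on 16.4: 16.2.3.2 not covered. → 33%.
Line D: crane lorry → 16.4; hybrid → 16.4.1; g.v.w. 7 t → 16.4.1.1. Scheduled 4%. anti-dumping (Brenmore, 16.4.1): +12%; total 4% + 12% = 16%. → 16%.
Sum: 11% + 26% + 33% + 16% = 86%.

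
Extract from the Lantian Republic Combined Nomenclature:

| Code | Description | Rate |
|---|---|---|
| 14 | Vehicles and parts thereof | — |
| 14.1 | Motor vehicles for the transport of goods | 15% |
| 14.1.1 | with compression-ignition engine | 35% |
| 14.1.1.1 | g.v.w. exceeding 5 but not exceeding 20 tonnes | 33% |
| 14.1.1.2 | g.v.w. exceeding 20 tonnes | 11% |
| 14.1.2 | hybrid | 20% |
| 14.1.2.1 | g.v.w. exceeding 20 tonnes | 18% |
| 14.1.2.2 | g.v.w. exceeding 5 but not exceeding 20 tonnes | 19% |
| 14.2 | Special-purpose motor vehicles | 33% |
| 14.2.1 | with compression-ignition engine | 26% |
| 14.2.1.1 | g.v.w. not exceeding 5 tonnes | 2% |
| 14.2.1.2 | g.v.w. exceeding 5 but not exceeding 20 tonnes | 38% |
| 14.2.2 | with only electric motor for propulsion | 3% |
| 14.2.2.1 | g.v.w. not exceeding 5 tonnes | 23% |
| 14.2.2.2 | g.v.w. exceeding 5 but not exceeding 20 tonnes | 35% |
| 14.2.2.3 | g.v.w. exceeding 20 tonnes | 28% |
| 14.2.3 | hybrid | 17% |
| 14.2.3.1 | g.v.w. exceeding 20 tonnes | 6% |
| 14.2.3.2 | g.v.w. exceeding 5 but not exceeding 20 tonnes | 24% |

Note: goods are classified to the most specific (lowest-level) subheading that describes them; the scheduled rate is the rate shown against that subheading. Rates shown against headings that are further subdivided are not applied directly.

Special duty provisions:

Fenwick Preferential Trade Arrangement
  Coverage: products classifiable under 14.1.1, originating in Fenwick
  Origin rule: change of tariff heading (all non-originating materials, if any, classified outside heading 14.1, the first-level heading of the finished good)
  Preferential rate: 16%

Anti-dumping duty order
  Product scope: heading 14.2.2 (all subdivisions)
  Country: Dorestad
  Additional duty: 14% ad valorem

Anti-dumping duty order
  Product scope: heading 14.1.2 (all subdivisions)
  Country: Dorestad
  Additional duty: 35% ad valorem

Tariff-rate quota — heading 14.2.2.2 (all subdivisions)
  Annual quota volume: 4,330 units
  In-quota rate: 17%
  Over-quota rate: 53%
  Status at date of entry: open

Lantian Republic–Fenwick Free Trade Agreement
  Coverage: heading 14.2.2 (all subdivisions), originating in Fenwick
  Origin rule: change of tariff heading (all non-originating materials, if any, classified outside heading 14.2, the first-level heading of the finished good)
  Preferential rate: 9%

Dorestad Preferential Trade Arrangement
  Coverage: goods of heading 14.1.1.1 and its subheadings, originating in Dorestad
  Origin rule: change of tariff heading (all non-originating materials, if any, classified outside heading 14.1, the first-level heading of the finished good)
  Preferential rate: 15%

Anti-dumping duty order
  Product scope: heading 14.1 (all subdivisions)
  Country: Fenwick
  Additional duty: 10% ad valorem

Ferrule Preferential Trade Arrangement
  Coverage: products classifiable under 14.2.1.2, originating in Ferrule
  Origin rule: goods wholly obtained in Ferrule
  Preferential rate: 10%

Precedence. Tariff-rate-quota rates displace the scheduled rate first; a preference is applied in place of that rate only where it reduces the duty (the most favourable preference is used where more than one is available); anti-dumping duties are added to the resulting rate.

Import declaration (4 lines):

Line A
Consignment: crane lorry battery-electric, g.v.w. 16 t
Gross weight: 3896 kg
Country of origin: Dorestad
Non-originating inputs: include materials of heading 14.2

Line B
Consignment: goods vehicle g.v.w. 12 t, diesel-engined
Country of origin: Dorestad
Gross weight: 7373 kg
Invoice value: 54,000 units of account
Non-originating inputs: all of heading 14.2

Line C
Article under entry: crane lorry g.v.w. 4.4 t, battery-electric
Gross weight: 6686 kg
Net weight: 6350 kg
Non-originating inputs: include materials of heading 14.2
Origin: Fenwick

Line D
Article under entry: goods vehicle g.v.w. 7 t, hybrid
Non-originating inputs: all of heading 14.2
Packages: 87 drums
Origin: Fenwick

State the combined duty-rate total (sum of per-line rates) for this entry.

98%

Line A: crane lorry → 14.2; battery-electric → 14.2.2; g.v.w. 16 t → 14.2.2.2. Scheduled 35%. quota on 14.2.2.2 open → in-quota 17%; Dorestad agreement on 14.1.1.1: 14.2.2.2 not covered; anti-dumping (Dorestad, 14.2.2): +14%; total 17% + 14% = 31%. → 31%.
Line B: goods vehicle → 14.1; diesel-engined → 14.1.1; g.v.w. 12 t → 14.1.1.1. Scheduled 33%. Dorestad agreement on 14.1.1.1: CTH met → 15% available; preferential 15%. → 15%.
Line C: crane lorry → 14.2; battery-electric → 14.2.2; g.v.w. 4.4 t → 14.2.2.1. Scheduled 23%. Fenwick agreement on 14.1.1: 14.2.2.1 not covered; Fenwick agreement on 14.2.2: CTH not met. → 23%.
Line D: goods vehicle → 14.1; hybrid → 14.1.2; g.v.w. 7 t → 14.1.2.2. Scheduled 19%. Fenwick agreement on 14.1.1: 14.1.2.2 not covered; Fenwick agreement on 14.2.2: 14.1.2.2 not covered; anti-dumping (Fenwick, 14.1): +10%; total 19% + 10% = 29%. → 29%.
Sum: 31% + 15% + 23% + 29% = 98%.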